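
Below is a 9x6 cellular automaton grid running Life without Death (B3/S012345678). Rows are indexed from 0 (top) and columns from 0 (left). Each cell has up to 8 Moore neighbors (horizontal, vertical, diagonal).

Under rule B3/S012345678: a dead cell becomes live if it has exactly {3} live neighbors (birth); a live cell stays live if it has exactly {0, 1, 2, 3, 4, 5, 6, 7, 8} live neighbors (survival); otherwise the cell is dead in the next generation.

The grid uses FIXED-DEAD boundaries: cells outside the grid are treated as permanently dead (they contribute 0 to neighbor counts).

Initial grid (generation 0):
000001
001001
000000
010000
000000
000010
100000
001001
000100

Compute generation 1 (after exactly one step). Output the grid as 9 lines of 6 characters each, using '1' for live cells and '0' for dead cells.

Simulating step by step:
Generation 0 (given above): 9 live cells
Generation 1: 9 live cells
(generation 1 grid is the final answer)

Answer: 000001
001001
000000
010000
000000
000010
100000
001001
000100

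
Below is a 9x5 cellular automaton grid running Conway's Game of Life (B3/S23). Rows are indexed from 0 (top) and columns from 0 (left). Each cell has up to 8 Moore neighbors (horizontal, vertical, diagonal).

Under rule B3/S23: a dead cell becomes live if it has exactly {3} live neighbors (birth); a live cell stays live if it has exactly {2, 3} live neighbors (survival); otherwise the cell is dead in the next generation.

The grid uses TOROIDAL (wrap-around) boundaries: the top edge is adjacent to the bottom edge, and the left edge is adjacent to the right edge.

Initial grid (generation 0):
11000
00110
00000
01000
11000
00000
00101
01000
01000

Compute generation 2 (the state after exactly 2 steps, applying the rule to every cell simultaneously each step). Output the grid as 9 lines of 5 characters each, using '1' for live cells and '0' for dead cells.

Answer: 10000
10100
10100
10100
00101
11000
00100
10100
00000

Derivation:
Simulating step by step:
Generation 0 (given above): 11 live cells
Generation 1: 16 live cells
11000
01100
00100
11000
11000
11000
00000
11100
01100
Generation 2: 14 live cells
(generation 2 grid is the final answer)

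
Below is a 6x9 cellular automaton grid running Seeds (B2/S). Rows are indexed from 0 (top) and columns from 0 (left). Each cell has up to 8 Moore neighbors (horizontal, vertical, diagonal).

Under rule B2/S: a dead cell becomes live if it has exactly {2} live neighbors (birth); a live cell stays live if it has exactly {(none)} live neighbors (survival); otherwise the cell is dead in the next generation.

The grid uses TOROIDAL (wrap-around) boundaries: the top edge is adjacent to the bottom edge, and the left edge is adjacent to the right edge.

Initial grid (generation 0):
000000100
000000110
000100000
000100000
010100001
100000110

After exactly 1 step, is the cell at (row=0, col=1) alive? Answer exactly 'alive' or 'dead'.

Answer: dead

Derivation:
Simulating step by step:
Generation 0 (given above): 11 live cells
Generation 1: 11 live cells
000000000
000001000
001010110
100000000
000010100
011001000

Cell (0,1) at generation 1: 0 -> dead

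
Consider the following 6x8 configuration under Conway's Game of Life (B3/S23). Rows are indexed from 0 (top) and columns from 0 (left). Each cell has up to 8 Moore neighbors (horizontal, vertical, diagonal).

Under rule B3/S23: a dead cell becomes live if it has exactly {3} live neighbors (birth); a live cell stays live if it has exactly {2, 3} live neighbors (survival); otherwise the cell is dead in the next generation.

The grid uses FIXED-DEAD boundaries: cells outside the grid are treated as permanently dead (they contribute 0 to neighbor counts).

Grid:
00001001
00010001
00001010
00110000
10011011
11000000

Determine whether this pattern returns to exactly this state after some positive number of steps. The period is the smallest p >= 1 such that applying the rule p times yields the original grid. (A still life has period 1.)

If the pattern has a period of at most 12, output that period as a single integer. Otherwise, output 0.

Answer: 0

Derivation:
Simulating and comparing each generation to the original:
Gen 0 (original, given above): 15 live cells
Gen 1: 15 live cells, differs from original
Gen 2: 18 live cells, differs from original
Gen 3: 14 live cells, differs from original
Gen 4: 18 live cells, differs from original
Gen 5: 15 live cells, differs from original
Gen 6: 17 live cells, differs from original
Gen 7: 14 live cells, differs from original
Gen 8: 17 live cells, differs from original
Gen 9: 14 live cells, differs from original
Gen 10: 15 live cells, differs from original
Gen 11: 12 live cells, differs from original
Gen 12: 14 live cells, differs from original
No period found within 12 steps.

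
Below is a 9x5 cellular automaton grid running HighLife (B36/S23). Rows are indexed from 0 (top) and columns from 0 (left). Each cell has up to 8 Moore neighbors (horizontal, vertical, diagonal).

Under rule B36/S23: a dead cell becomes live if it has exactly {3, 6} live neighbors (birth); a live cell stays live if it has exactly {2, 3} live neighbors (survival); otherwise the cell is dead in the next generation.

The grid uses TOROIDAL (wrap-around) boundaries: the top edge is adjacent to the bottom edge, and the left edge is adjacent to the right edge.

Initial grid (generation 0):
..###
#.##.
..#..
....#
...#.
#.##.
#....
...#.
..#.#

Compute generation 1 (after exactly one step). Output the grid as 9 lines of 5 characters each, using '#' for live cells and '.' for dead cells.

Simulating step by step:
Generation 0 (given above): 16 live cells
Generation 1: 18 live cells
(generation 1 grid is the final answer)

Answer: #....
.....
.##.#
...#.
..##.
.###.
.###.
...##
..###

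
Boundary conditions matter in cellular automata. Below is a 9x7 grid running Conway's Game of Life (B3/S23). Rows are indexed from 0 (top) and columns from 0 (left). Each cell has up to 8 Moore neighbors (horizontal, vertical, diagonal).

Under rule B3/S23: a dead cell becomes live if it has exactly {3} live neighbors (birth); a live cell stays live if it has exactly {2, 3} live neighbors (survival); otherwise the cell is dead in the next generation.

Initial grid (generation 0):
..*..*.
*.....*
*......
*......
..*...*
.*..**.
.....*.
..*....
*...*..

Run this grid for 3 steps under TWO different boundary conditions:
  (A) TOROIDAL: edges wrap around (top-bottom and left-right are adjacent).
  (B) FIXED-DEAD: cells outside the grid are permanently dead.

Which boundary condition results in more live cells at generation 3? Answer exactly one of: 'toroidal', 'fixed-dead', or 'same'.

Under TOROIDAL boundary, generation 3:
..*....
.......
.***...
.***...
.......
.....*.
.....*.
**.*.*.
.*.....
Population = 14

Under FIXED-DEAD boundary, generation 3:
.......
*.*....
.......
*.**.*.
.....**
....*.*
.....*.
.......
.......
Population = 11

Comparison: toroidal=14, fixed-dead=11 -> toroidal

Answer: toroidal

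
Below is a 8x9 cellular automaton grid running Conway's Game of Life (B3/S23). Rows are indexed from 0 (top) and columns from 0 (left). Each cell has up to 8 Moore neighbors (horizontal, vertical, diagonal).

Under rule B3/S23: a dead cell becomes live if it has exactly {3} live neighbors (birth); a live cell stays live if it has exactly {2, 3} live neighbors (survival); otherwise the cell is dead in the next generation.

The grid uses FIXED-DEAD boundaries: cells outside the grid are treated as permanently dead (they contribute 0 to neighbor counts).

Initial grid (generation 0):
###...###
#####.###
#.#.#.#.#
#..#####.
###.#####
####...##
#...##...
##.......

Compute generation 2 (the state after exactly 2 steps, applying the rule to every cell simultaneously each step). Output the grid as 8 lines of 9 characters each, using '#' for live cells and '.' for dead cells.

Simulating step by step:
Generation 0 (given above): 44 live cells
Generation 1: 13 live cells
#....##.#
....#....
#.......#
#........
.........
........#
...##....
##.......
Generation 2: 3 live cells
(generation 2 grid is the final answer)

Answer: .....#...
.....#.#.
.........
.........
.........
.........
.........
.........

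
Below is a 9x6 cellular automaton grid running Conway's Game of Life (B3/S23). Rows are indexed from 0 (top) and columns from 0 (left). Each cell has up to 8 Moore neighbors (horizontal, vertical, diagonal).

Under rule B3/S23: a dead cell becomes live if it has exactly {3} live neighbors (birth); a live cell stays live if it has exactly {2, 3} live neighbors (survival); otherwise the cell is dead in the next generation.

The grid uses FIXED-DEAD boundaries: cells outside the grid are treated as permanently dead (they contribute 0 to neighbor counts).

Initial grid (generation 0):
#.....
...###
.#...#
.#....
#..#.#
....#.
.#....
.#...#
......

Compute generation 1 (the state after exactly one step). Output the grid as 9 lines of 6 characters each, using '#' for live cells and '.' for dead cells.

Answer: ....#.
....##
..#..#
###.#.
....#.
....#.
......
......
......

Derivation:
Simulating step by step:
Generation 0 (given above): 14 live cells
Generation 1: 11 live cells
(generation 1 grid is the final answer)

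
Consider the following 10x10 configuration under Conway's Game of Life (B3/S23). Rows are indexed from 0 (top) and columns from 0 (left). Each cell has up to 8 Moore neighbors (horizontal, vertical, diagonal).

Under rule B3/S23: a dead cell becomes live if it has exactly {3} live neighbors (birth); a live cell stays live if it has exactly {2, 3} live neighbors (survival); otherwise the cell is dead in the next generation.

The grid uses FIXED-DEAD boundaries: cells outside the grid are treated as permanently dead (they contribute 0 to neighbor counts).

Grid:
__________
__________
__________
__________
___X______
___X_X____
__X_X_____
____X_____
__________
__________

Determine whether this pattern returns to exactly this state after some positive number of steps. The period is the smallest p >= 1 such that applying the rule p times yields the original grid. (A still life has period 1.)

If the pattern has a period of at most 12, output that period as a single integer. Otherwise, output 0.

Answer: 2

Derivation:
Simulating and comparing each generation to the original:
Gen 0 (original, given above): 6 live cells
Gen 1: 6 live cells, differs from original
Gen 2: 6 live cells, MATCHES original -> period = 2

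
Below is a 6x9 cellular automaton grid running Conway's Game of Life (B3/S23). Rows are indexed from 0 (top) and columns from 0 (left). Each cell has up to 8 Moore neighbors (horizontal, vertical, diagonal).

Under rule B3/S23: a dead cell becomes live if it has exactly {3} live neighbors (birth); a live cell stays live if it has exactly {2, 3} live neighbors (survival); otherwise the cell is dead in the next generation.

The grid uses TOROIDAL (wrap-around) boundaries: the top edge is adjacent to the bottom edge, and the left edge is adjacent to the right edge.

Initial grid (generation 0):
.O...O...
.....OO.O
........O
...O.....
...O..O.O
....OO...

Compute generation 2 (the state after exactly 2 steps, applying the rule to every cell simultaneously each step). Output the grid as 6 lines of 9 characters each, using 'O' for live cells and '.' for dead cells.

Simulating step by step:
Generation 0 (given above): 12 live cells
Generation 1: 11 live cells
.........
O....OOO.
.......O.
.......O.
...O.O...
....OOO..
Generation 2: 11 live cells
(generation 2 grid is the final answer)

Answer: ....O..O.
......OOO
.......O.
......O..
.....O...
....OOO..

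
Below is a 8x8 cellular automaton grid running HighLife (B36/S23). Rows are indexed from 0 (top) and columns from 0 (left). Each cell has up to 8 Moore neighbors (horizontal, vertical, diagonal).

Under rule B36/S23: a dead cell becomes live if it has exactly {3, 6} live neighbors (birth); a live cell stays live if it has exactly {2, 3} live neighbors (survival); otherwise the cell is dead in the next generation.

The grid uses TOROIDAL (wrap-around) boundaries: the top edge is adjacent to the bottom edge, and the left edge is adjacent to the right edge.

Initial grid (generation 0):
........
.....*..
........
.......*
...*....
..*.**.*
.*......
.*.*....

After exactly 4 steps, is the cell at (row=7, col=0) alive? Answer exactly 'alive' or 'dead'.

Simulating step by step:
Generation 0 (given above): 10 live cells
Generation 1: 11 live cells
........
........
........
........
...**.*.
..***...
**.**...
..*.....
Generation 2: 9 live cells
........
........
........
........
..*.**..
.*......
.*..*...
.***....
Generation 3: 12 live cells
..*.....
........
........
........
........
.*****..
**.*....
.***....
Generation 4: 13 live cells
.***....
........
........
........
..***...
**.**...
*.......
*..*....

Cell (7,0) at generation 4: 1 -> alive

Answer: alive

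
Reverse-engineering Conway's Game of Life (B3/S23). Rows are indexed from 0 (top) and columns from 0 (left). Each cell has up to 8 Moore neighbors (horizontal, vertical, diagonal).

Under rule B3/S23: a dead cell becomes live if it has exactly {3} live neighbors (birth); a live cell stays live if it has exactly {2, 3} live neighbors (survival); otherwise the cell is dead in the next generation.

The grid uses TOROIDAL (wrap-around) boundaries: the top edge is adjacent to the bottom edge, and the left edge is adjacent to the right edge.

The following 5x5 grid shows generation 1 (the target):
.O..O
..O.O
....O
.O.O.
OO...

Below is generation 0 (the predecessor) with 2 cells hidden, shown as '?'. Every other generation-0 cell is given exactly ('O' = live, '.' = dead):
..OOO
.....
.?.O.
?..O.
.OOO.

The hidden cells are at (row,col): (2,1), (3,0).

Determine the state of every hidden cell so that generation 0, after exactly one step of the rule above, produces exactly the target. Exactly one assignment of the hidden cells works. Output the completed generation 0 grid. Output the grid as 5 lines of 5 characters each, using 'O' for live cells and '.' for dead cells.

Hidden generation-0 cells (in order): (2,1), (3,0).
A hidden cell only influences target cells in its own 3x3 neighborhood. Try each of the 2^2 = 4 assignments, step the completed generation 0 forward once under B3/S23, and compare with the target:
  (2,1)=. (3,0)=. -> step gives (2,4)='.' but target has 'O' -> reject
  (2,1)=. (3,0)=O -> step reproduces the target at every cell -> ACCEPT
  (2,1)=O (3,0)=. -> step gives (1,2)='.' but target has 'O' -> reject
  (2,1)=O (3,0)=O -> step gives (1,2)='.' but target has 'O' -> reject
Unique solution: (2,1)=dead, (3,0)=live.
Check: live-neighbor counts of every cell in the completed generation 0:
23442
11343
11213
13534
33555
Applying B3/S23 to generation 0 with these counts gives:
.O..O
..O.O
....O
.O.O.
OO...
which matches the target exactly.

Answer: ..OOO
.....
...O.
O..O.
.OOO.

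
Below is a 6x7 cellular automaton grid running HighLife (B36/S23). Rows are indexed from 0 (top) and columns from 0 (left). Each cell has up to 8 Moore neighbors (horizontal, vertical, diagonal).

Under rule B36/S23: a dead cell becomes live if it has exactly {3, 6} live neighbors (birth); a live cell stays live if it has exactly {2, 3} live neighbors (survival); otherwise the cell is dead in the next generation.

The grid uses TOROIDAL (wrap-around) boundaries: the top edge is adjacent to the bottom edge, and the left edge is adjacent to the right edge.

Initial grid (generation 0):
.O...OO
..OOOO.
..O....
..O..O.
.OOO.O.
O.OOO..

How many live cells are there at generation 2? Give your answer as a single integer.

Simulating step by step:
Generation 0 (given above): 18 live cells
Generation 1: 18 live cells
OO.OO.O
.OOOOOO
.OO..O.
....O..
.....OO
O......
Generation 2: 10 live cells
.......
O......
OO....O
....O.O
.....OO
.O..O..
Population at generation 2: 10

Answer: 10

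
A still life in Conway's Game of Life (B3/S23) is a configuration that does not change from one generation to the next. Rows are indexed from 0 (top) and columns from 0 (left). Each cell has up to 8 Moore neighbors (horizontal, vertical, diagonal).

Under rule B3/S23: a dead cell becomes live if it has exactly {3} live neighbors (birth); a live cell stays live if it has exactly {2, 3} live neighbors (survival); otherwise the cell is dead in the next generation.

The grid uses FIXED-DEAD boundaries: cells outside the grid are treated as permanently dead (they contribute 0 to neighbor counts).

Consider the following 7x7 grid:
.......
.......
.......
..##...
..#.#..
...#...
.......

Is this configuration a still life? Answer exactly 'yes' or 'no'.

Answer: yes

Derivation:
Compute generation 1 and compare to generation 0 (given above):
Generation 1:
.......
.......
.......
..##...
..#.#..
...#...
.......
The grids are IDENTICAL -> still life.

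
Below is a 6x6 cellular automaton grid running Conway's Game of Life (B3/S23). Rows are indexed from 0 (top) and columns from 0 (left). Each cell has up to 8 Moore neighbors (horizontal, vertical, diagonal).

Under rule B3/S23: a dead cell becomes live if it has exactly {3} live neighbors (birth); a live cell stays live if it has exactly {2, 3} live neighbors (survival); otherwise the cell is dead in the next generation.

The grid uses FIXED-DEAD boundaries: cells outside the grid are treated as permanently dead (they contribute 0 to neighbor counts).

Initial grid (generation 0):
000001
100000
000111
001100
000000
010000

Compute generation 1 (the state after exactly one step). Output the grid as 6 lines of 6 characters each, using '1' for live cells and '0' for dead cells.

Simulating step by step:
Generation 0 (given above): 8 live cells
Generation 1: 7 live cells
(generation 1 grid is the final answer)

Answer: 000000
000001
001110
001100
001000
000000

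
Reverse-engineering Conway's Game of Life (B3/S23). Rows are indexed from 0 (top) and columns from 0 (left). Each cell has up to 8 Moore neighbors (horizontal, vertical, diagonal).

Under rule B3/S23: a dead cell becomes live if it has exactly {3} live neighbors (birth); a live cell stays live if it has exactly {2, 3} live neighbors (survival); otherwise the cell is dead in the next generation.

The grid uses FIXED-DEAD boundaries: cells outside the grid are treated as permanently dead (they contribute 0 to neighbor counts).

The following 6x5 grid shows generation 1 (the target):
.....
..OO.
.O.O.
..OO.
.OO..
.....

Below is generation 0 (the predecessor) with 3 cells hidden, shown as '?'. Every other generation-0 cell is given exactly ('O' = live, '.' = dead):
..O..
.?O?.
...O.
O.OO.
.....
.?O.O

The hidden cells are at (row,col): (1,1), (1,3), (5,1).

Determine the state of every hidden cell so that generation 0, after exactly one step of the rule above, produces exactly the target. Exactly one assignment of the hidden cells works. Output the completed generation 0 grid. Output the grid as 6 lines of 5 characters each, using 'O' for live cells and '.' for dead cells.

Answer: ..O..
..O..
...O.
O.OO.
.....
..O.O

Derivation:
Hidden generation-0 cells (in order): (1,1), (1,3), (5,1).
A hidden cell only influences target cells in its own 3x3 neighborhood. Try each of the 2^3 = 8 assignments, step the completed generation 0 forward once under B3/S23, and compare with the target:
  (1,1)=. (1,3)=. (5,1)=. -> step reproduces the target at every cell -> ACCEPT
  (1,1)=. (1,3)=. (5,1)=O -> step gives (4,1)='.' but target has 'O' -> reject
  (1,1)=. (1,3)=O (5,1)=. -> step gives (0,2)='O' but target has '.' -> reject
  (1,1)=. (1,3)=O (5,1)=O -> step gives (0,2)='O' but target has '.' -> reject
  (1,1)=O (1,3)=. (5,1)=. -> step gives (0,1)='O' but target has '.' -> reject
  (1,1)=O (1,3)=. (5,1)=O -> step gives (0,1)='O' but target has '.' -> reject
  (1,1)=O (1,3)=O (5,1)=. -> step gives (0,1)='O' but target has '.' -> reject
  (1,1)=O (1,3)=O (5,1)=O -> step gives (0,1)='O' but target has '.' -> reject
Unique solution: (1,1)=dead, (1,3)=dead, (5,1)=dead.
Check: live-neighbor counts of every cell in the completed generation 0:
02120
02231
13432
02222
13342
01020
Applying B3/S23 to generation 0 with these counts gives:
.....
..OO.
.O.O.
..OO.
.OO..
.....
which matches the target exactly.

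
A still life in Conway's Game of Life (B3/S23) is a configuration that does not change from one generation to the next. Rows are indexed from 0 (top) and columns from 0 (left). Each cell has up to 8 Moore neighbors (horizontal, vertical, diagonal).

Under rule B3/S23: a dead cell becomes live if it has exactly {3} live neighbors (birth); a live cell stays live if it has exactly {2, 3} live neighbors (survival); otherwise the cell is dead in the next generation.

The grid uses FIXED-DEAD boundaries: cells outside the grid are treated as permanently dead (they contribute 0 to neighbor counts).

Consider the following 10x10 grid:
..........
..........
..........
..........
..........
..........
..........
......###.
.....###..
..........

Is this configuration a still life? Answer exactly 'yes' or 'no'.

Answer: no

Derivation:
Compute generation 1 and compare to generation 0 (given above):
Generation 1:
..........
..........
..........
..........
..........
..........
.......#..
.....#..#.
.....#..#.
......#...
Cell (6,7) differs: gen0=0 vs gen1=1 -> NOT a still life.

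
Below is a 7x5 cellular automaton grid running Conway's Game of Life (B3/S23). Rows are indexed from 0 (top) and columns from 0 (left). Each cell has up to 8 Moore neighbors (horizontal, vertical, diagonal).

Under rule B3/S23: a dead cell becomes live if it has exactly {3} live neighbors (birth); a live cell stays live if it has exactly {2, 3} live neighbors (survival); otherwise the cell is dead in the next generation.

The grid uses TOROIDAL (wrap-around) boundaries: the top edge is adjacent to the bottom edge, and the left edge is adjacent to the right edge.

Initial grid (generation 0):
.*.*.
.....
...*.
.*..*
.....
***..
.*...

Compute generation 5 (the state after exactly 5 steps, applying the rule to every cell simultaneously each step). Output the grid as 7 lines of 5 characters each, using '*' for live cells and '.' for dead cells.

Answer: .....
.....
.....
.....
..*.*
**.*.
..*.*

Derivation:
Simulating step by step:
Generation 0 (given above): 9 live cells
Generation 1: 6 live cells
..*..
..*..
.....
.....
..*..
***..
.....
Generation 2: 4 live cells
.....
.....
.....
.....
..*..
.**..
..*..
Generation 3: 7 live cells
.....
.....
.....
.....
.**..
.***.
.**..
Generation 4: 6 live cells
.....
.....
.....
.....
.*.*.
*..*.
.*.*.
Generation 5: 7 live cells
(generation 5 grid is the final answer)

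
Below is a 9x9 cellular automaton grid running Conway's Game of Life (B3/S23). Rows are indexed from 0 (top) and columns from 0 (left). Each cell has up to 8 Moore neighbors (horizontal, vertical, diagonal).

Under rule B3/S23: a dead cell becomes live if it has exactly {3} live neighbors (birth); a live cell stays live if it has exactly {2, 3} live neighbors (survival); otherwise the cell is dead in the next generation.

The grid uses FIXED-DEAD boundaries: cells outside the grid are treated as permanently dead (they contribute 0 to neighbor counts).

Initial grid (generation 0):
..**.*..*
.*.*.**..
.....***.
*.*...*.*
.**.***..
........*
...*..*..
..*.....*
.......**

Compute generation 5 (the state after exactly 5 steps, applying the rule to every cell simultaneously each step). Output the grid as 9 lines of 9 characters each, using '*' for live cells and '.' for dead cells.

Simulating step by step:
Generation 0 (given above): 27 live cells
Generation 1: 25 live cells
..**.**..
...*.....
.**.*....
..***....
.***.**..
..***.**.
.......*.
........*
.......**
Generation 2: 20 live cells
..***....
.*...*...
.*..*....
.........
.*....**.
.*..*..*.
...*..***
........*
.......**
Generation 3: 14 live cells
..***....
.*...*...
.........
.........
......**.
..*..*...
......*.*
......*..
.......**
Generation 4: 14 live cells
..***....
..***....
.........
.........
......*..
.....*...
.....***.
......*.*
.......*.
Generation 5: 12 live cells
(generation 5 grid is the final answer)

Answer: ..*.*....
..*.*....
...*.....
.........
.........
.....*.*.
.....*.*.
.....*..*
.......*.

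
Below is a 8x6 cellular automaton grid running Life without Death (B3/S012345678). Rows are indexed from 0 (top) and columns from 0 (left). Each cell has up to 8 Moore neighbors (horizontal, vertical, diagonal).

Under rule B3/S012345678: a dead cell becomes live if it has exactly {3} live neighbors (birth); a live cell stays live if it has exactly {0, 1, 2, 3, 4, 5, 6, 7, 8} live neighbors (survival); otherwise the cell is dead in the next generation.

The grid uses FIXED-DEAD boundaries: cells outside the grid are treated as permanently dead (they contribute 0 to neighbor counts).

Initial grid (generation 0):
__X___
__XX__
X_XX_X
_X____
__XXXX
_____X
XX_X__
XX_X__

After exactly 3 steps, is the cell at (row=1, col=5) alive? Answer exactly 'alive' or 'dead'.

Answer: alive

Derivation:
Simulating step by step:
Generation 0 (given above): 19 live cells
Generation 1: 25 live cells
__XX__
__XXX_
X_XXXX
_X___X
__XXXX
_X___X
XX_XX_
XX_X__
Generation 2: 30 live cells
__XXX_
__XXXX
X_XXXX
_X___X
_XXXXX
XX___X
XX_XX_
XX_XX_
Generation 3: 33 live cells
__XXXX
__XXXX
X_XXXX
XX___X
_XXXXX
XX___X
XX_XXX
XX_XX_

Cell (1,5) at generation 3: 1 -> alive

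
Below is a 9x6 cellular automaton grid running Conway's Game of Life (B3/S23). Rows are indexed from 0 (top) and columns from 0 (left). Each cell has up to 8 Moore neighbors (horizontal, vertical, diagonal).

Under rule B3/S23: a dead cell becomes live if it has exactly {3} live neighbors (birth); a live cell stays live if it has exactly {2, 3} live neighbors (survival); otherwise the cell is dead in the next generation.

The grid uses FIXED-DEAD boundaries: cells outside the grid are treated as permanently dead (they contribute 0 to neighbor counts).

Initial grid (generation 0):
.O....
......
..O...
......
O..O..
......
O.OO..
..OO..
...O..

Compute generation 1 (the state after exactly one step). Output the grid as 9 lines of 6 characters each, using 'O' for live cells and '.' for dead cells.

Simulating step by step:
Generation 0 (given above): 10 live cells
Generation 1: 10 live cells
(generation 1 grid is the final answer)

Answer: ......
......
......
......
......
.OOO..
.OOO..
.O..O.
..OO..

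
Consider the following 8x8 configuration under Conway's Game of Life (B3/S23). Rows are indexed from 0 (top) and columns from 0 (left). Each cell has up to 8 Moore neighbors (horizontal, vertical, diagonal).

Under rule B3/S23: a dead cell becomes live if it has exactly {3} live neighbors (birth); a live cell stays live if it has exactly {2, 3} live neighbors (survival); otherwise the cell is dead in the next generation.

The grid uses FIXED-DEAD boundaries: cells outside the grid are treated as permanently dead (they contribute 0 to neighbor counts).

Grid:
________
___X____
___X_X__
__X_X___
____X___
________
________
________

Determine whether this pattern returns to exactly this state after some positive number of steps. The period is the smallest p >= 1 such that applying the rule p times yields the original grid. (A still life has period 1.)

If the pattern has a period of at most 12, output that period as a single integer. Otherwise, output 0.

Answer: 2

Derivation:
Simulating and comparing each generation to the original:
Gen 0 (original, given above): 6 live cells
Gen 1: 6 live cells, differs from original
Gen 2: 6 live cells, MATCHES original -> period = 2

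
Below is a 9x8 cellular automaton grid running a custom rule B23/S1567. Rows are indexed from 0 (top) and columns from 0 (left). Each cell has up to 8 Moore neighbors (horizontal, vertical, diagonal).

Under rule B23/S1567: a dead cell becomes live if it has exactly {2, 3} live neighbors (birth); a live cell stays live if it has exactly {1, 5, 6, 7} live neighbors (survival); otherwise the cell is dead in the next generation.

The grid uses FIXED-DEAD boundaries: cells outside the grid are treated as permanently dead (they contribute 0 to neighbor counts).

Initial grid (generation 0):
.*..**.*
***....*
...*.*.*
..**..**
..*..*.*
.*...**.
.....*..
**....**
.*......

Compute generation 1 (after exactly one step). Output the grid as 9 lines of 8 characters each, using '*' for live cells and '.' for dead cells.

Answer: *.******
...*.*..
*...**..
.*...**.
.*.**...
.**.*..*
***.*..*
..*..*.*
*.*...**

Derivation:
Simulating step by step:
Generation 0 (given above): 27 live cells
Generation 1: 34 live cells
(generation 1 grid is the final answer)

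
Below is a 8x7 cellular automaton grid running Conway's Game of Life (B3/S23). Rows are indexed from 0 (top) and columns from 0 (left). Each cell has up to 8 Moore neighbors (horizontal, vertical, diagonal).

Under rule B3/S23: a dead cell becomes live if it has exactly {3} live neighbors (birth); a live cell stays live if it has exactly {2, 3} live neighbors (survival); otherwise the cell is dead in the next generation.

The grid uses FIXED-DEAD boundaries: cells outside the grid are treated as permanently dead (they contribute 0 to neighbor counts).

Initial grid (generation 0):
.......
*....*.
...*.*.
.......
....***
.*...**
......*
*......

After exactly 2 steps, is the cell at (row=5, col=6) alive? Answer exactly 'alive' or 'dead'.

Answer: alive

Derivation:
Simulating step by step:
Generation 0 (given above): 12 live cells
Generation 1: 8 live cells
.......
....*..
....*..
......*
....*.*
....*..
.....**
.......
Generation 2: 4 live cells
.......
.......
.....*.
.......
.......
....*.*
.....*.
.......

Cell (5,6) at generation 2: 1 -> alive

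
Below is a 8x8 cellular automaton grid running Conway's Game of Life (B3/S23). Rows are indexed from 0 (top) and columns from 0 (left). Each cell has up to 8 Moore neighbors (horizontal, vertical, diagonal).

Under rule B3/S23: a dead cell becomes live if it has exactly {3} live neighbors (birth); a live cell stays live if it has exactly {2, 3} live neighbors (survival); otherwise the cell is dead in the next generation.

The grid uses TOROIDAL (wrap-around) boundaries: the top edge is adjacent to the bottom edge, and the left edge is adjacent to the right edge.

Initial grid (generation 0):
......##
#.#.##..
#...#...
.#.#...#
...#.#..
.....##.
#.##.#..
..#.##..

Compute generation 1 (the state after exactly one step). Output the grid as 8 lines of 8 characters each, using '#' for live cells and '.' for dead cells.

Answer: .#....##
##.####.
#.#.##.#
#.##....
..#..#..
..##.##.
.###....
.##.##.#

Derivation:
Simulating step by step:
Generation 0 (given above): 22 live cells
Generation 1: 31 live cells
(generation 1 grid is the final answer)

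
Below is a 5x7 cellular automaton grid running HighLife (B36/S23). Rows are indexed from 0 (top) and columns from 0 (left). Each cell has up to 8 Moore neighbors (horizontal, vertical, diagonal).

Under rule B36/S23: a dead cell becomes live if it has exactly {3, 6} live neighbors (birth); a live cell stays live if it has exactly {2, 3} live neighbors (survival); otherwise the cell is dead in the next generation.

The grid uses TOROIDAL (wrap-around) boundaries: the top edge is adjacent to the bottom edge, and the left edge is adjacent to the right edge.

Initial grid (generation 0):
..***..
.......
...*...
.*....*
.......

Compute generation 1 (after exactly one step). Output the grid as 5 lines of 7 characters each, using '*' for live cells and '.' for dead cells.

Answer: ...*...
..*.*..
.......
.......
..**...

Derivation:
Simulating step by step:
Generation 0 (given above): 6 live cells
Generation 1: 5 live cells
(generation 1 grid is the final answer)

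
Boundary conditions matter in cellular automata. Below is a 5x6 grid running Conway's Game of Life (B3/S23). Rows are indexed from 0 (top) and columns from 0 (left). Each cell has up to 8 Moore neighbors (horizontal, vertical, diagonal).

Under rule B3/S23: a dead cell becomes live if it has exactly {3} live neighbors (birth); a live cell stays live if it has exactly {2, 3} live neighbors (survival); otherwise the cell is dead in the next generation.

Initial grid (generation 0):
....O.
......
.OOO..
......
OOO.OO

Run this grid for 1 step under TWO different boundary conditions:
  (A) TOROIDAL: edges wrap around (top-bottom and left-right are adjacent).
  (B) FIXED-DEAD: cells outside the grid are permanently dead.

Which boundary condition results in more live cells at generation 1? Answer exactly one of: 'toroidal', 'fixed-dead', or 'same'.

Under TOROIDAL boundary, generation 1:
OO.OO.
..OO..
..O...
....OO
OO.OOO
Population = 14

Under FIXED-DEAD boundary, generation 1:
......
..OO..
..O...
O...O.
.O....
Population = 6

Comparison: toroidal=14, fixed-dead=6 -> toroidal

Answer: toroidal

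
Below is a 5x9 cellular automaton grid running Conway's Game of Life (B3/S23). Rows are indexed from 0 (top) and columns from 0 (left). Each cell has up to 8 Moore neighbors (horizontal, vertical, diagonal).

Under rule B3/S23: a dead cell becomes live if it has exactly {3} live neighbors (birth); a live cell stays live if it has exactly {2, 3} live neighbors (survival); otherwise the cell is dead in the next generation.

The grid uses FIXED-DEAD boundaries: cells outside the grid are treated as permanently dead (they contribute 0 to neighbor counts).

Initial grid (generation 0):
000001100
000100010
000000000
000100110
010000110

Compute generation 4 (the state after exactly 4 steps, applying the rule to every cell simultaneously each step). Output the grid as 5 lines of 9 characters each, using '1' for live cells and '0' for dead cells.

Answer: 000000000
000011100
000010000
000011010
000000110

Derivation:
Simulating step by step:
Generation 0 (given above): 10 live cells
Generation 1: 8 live cells
000000100
000000100
000000110
000000110
000000110
Generation 2: 7 live cells
000000000
000001100
000001000
000001001
000000110
Generation 3: 8 live cells
000000000
000001100
000011000
000001010
000000110
Generation 4: 9 live cells
(generation 4 grid is the final answer)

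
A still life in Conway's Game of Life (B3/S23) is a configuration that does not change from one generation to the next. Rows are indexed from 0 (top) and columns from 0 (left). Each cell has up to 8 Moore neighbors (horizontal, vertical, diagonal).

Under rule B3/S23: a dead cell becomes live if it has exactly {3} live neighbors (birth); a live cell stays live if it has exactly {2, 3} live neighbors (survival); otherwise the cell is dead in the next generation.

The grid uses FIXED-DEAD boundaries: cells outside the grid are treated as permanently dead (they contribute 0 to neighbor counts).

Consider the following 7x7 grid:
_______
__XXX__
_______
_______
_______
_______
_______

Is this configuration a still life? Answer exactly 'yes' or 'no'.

Answer: no

Derivation:
Compute generation 1 and compare to generation 0 (given above):
Generation 1:
___X___
___X___
___X___
_______
_______
_______
_______
Cell (0,3) differs: gen0=0 vs gen1=1 -> NOT a still life.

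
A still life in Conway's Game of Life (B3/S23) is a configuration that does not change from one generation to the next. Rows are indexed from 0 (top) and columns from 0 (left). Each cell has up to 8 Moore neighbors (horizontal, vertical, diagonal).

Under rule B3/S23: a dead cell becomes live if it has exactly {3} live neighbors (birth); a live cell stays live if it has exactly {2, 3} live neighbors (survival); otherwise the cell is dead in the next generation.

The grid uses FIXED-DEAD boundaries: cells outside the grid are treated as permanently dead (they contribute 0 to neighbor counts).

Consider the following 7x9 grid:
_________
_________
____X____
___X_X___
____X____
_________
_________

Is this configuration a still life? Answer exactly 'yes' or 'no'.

Compute generation 1 and compare to generation 0 (given above):
Generation 1:
_________
_________
____X____
___X_X___
____X____
_________
_________
The grids are IDENTICAL -> still life.

Answer: yes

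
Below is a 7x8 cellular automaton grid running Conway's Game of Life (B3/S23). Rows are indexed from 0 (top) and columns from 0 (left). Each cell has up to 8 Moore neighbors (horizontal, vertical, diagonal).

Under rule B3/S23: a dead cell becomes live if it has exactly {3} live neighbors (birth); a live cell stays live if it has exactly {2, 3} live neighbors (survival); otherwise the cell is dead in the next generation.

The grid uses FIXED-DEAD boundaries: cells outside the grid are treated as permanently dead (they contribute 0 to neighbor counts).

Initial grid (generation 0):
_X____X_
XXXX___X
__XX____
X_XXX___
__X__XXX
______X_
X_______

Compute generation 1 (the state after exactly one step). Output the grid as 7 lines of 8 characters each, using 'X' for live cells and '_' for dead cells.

Simulating step by step:
Generation 0 (given above): 19 live cells
Generation 1: 17 live cells
(generation 1 grid is the final answer)

Answer: XX______
X__X____
X_______
____XXX_
_XX_XXXX
_____XXX
________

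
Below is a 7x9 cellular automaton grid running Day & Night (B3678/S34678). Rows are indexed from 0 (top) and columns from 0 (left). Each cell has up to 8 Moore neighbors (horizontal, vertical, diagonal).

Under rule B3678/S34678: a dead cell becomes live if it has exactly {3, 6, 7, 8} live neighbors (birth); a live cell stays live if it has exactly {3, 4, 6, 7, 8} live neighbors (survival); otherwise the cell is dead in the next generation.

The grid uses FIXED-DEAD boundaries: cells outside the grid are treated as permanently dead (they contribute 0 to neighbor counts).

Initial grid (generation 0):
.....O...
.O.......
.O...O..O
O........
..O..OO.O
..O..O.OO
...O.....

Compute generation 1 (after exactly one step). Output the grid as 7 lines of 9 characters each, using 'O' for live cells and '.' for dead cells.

Answer: .........
.........
O........
.O...OOO.
.O....O..
...OO..O.
.........

Derivation:
Simulating step by step:
Generation 0 (given above): 15 live cells
Generation 1: 10 live cells
(generation 1 grid is the final answer)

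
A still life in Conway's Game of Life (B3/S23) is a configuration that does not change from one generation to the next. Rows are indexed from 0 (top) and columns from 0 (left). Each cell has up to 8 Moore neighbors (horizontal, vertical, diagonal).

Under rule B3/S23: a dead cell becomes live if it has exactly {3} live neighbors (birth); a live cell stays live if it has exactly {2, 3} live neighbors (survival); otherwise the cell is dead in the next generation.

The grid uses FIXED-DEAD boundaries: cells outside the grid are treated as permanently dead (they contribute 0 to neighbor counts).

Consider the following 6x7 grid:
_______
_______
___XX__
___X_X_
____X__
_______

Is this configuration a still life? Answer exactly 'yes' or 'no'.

Compute generation 1 and compare to generation 0 (given above):
Generation 1:
_______
_______
___XX__
___X_X_
____X__
_______
The grids are IDENTICAL -> still life.

Answer: yes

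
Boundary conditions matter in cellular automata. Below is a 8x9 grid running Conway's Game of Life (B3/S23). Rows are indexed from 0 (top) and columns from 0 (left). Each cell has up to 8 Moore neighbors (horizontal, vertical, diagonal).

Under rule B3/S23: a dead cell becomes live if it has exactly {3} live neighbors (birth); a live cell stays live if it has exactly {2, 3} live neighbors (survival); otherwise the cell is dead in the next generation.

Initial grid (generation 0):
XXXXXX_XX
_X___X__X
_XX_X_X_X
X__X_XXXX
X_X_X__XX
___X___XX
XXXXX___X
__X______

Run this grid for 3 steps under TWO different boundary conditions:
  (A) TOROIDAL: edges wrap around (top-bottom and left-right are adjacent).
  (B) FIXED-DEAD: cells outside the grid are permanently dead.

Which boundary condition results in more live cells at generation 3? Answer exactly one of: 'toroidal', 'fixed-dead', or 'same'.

Under TOROIDAL boundary, generation 3:
____XX_XX
___XXXXXX
______X__
_________
___X_X___
X__XXXX_X
X_X__XXXX
X___XX___
Population = 28

Under FIXED-DEAD boundary, generation 3:
__XXXXX_X
X_____X_X
XXX______
_________
X_XX_X___
X_XXX____
_XXXX____
_________
Population = 24

Comparison: toroidal=28, fixed-dead=24 -> toroidal

Answer: toroidal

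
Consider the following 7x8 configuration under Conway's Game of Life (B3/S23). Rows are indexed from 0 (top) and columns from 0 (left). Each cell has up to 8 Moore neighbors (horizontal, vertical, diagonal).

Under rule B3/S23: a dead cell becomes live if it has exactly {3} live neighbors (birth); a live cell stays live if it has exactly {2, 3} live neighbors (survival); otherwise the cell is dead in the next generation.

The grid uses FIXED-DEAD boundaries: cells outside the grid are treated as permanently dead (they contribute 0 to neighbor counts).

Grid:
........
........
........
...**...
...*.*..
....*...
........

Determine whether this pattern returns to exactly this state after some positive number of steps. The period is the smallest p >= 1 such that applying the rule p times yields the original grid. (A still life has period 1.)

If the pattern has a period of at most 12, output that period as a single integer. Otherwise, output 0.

Simulating and comparing each generation to the original:
Gen 0 (original, given above): 5 live cells
Gen 1: 5 live cells, MATCHES original -> period = 1

Answer: 1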